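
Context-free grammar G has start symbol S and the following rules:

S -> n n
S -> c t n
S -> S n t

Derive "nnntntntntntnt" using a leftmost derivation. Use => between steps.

S => Snt   [S -> S n t]
Snt => Sntnt   [S -> S n t]
Sntnt => Sntntnt   [S -> S n t]
Sntntnt => Sntntntnt   [S -> S n t]
Sntntntnt => Sntntntntnt   [S -> S n t]
Sntntntntnt => Sntntntntntnt   [S -> S n t]
Sntntntntntnt => nnntntntntntnt   [S -> n n]

S => Snt => Sntnt => Sntntnt => Sntntntnt => Sntntntntnt => Sntntntntntnt => nnntntntntntnt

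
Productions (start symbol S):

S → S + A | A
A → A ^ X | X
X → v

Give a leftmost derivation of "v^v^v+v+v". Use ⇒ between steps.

S ⇒ S+A   [S → S + A]
S+A ⇒ S+A+A   [S → S + A]
S+A+A ⇒ A+A+A   [S → A]
A+A+A ⇒ A^X+A+A   [A → A ^ X]
A^X+A+A ⇒ A^X^X+A+A   [A → A ^ X]
A^X^X+A+A ⇒ X^X^X+A+A   [A → X]
X^X^X+A+A ⇒ v^X^X+A+A   [X → v]
v^X^X+A+A ⇒ v^v^X+A+A   [X → v]
v^v^X+A+A ⇒ v^v^v+A+A   [X → v]
v^v^v+A+A ⇒ v^v^v+X+A   [A → X]
v^v^v+X+A ⇒ v^v^v+v+A   [X → v]
v^v^v+v+A ⇒ v^v^v+v+X   [A → X]
v^v^v+v+X ⇒ v^v^v+v+v   [X → v]

S ⇒ S+A ⇒ S+A+A ⇒ A+A+A ⇒ A^X+A+A ⇒ A^X^X+A+A ⇒ X^X^X+A+A ⇒ v^X^X+A+A ⇒ v^v^X+A+A ⇒ v^v^v+A+A ⇒ v^v^v+X+A ⇒ v^v^v+v+A ⇒ v^v^v+v+X ⇒ v^v^v+v+v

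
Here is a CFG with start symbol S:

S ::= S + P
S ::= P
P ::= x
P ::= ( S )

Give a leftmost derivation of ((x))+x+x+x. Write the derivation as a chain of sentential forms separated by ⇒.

S ⇒ S+P ⇒ S+P+P ⇒ S+P+P+P ⇒ P+P+P+P ⇒ (S)+P+P+P ⇒ (P)+P+P+P ⇒ ((S))+P+P+P ⇒ ((P))+P+P+P ⇒ ((x))+P+P+P ⇒ ((x))+x+P+P ⇒ ((x))+x+x+P ⇒ ((x))+x+x+x

S ⇒ S+P   [S ::= S + P]
S+P ⇒ S+P+P   [S ::= S + P]
S+P+P ⇒ S+P+P+P   [S ::= S + P]
S+P+P+P ⇒ P+P+P+P   [S ::= P]
P+P+P+P ⇒ (S)+P+P+P   [P ::= ( S )]
(S)+P+P+P ⇒ (P)+P+P+P   [S ::= P]
(P)+P+P+P ⇒ ((S))+P+P+P   [P ::= ( S )]
((S))+P+P+P ⇒ ((P))+P+P+P   [S ::= P]
((P))+P+P+P ⇒ ((x))+P+P+P   [P ::= x]
((x))+P+P+P ⇒ ((x))+x+P+P   [P ::= x]
((x))+x+P+P ⇒ ((x))+x+x+P   [P ::= x]
((x))+x+x+P ⇒ ((x))+x+x+x   [P ::= x]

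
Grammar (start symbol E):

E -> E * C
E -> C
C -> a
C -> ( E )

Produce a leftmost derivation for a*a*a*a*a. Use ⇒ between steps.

E ⇒ E*C   [E -> E * C]
E*C ⇒ E*C*C   [E -> E * C]
E*C*C ⇒ E*C*C*C   [E -> E * C]
E*C*C*C ⇒ E*C*C*C*C   [E -> E * C]
E*C*C*C*C ⇒ C*C*C*C*C   [E -> C]
C*C*C*C*C ⇒ a*C*C*C*C   [C -> a]
a*C*C*C*C ⇒ a*a*C*C*C   [C -> a]
a*a*C*C*C ⇒ a*a*a*C*C   [C -> a]
a*a*a*C*C ⇒ a*a*a*a*C   [C -> a]
a*a*a*a*C ⇒ a*a*a*a*a   [C -> a]

E ⇒ E*C ⇒ E*C*C ⇒ E*C*C*C ⇒ E*C*C*C*C ⇒ C*C*C*C*C ⇒ a*C*C*C*C ⇒ a*a*C*C*C ⇒ a*a*a*C*C ⇒ a*a*a*a*C ⇒ a*a*a*a*a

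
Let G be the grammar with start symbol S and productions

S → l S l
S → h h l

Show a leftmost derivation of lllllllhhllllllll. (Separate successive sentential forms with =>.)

S => lSl   [S → l S l]
lSl => llSll   [S → l S l]
llSll => lllSlll   [S → l S l]
lllSlll => llllSllll   [S → l S l]
llllSllll => lllllSlllll   [S → l S l]
lllllSlllll => llllllSllllll   [S → l S l]
llllllSllllll => lllllllSlllllll   [S → l S l]
lllllllSlllllll => lllllllhhllllllll   [S → h h l]

S=>lSl=>llSll=>lllSlll=>llllSllll=>lllllSlllll=>llllllSllllll=>lllllllSlllllll=>lllllllhhllllllll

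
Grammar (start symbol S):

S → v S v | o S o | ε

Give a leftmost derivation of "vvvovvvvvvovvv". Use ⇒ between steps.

S ⇒ vSv   [S → v S v]
vSv ⇒ vvSvv   [S → v S v]
vvSvv ⇒ vvvSvvv   [S → v S v]
vvvSvvv ⇒ vvvoSovvv   [S → o S o]
vvvoSovvv ⇒ vvvovSvovvv   [S → v S v]
vvvovSvovvv ⇒ vvvovvSvvovvv   [S → v S v]
vvvovvSvvovvv ⇒ vvvovvvSvvvovvv   [S → v S v]
vvvovvvSvvvovvv ⇒ vvvovvvvvvovvv   [S → ε]

S⇒vSv⇒vvSvv⇒vvvSvvv⇒vvvoSovvv⇒vvvovSvovvv⇒vvvovvSvvovvv⇒vvvovvvSvvvovvv⇒vvvovvvvvvovvv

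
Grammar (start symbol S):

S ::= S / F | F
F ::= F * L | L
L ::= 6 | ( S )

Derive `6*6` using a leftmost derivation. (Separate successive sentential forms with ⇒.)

S ⇒ F ⇒ F*L ⇒ L*L ⇒ 6*L ⇒ 6*6

S ⇒ F   [S ::= F]
F ⇒ F*L   [F ::= F * L]
F*L ⇒ L*L   [F ::= L]
L*L ⇒ 6*L   [L ::= 6]
6*L ⇒ 6*6   [L ::= 6]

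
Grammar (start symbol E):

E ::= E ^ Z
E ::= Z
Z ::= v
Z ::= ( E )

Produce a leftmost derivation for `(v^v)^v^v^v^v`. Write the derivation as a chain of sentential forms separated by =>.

E => E^Z => E^Z^Z => E^Z^Z^Z => E^Z^Z^Z^Z => Z^Z^Z^Z^Z => (E)^Z^Z^Z^Z => (E^Z)^Z^Z^Z^Z => (Z^Z)^Z^Z^Z^Z => (v^Z)^Z^Z^Z^Z => (v^v)^Z^Z^Z^Z => (v^v)^v^Z^Z^Z => (v^v)^v^v^Z^Z => (v^v)^v^v^v^Z => (v^v)^v^v^v^v

E => E^Z   [E ::= E ^ Z]
E^Z => E^Z^Z   [E ::= E ^ Z]
E^Z^Z => E^Z^Z^Z   [E ::= E ^ Z]
E^Z^Z^Z => E^Z^Z^Z^Z   [E ::= E ^ Z]
E^Z^Z^Z^Z => Z^Z^Z^Z^Z   [E ::= Z]
Z^Z^Z^Z^Z => (E)^Z^Z^Z^Z   [Z ::= ( E )]
(E)^Z^Z^Z^Z => (E^Z)^Z^Z^Z^Z   [E ::= E ^ Z]
(E^Z)^Z^Z^Z^Z => (Z^Z)^Z^Z^Z^Z   [E ::= Z]
(Z^Z)^Z^Z^Z^Z => (v^Z)^Z^Z^Z^Z   [Z ::= v]
(v^Z)^Z^Z^Z^Z => (v^v)^Z^Z^Z^Z   [Z ::= v]
(v^v)^Z^Z^Z^Z => (v^v)^v^Z^Z^Z   [Z ::= v]
(v^v)^v^Z^Z^Z => (v^v)^v^v^Z^Z   [Z ::= v]
(v^v)^v^v^Z^Z => (v^v)^v^v^v^Z   [Z ::= v]
(v^v)^v^v^v^Z => (v^v)^v^v^v^v   [Z ::= v]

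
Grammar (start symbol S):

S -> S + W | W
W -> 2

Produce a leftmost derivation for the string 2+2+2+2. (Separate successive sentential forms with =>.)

S => S+W => S+W+W => S+W+W+W => W+W+W+W => 2+W+W+W => 2+2+W+W => 2+2+2+W => 2+2+2+2

S => S+W   [S -> S + W]
S+W => S+W+W   [S -> S + W]
S+W+W => S+W+W+W   [S -> S + W]
S+W+W+W => W+W+W+W   [S -> W]
W+W+W+W => 2+W+W+W   [W -> 2]
2+W+W+W => 2+2+W+W   [W -> 2]
2+2+W+W => 2+2+2+W   [W -> 2]
2+2+2+W => 2+2+2+2   [W -> 2]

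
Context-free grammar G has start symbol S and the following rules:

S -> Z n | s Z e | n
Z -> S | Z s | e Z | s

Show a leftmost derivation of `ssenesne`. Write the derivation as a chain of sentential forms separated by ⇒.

S ⇒ sZe   [S -> s Z e]
sZe ⇒ sSe   [Z -> S]
sSe ⇒ sZne   [S -> Z n]
sZne ⇒ sZsne   [Z -> Z s]
sZsne ⇒ sSsne   [Z -> S]
sSsne ⇒ ssZesne   [S -> s Z e]
ssZesne ⇒ sseZesne   [Z -> e Z]
sseZesne ⇒ sseSesne   [Z -> S]
sseSesne ⇒ ssenesne   [S -> n]

S⇒sZe⇒sSe⇒sZne⇒sZsne⇒sSsne⇒ssZesne⇒sseZesne⇒sseSesne⇒ssenesne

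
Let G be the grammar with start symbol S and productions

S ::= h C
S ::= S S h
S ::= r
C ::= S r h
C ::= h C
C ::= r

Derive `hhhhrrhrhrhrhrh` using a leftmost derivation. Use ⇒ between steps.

S⇒hC⇒hhC⇒hhSrh⇒hhSShrh⇒hhSShShrh⇒hhSShShShrh⇒hhSShShShShrh⇒hhhCShShShShrh⇒hhhhCShShShShrh⇒hhhhrShShShShrh⇒hhhhrrhShShShrh⇒hhhhrrhrhShShrh⇒hhhhrrhrhrhShrh⇒hhhhrrhrhrhrhrh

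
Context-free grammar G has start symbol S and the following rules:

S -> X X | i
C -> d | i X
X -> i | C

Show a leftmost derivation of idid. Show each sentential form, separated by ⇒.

S ⇒ XX   [S -> X X]
XX ⇒ CX   [X -> C]
CX ⇒ iXX   [C -> i X]
iXX ⇒ iCX   [X -> C]
iCX ⇒ idX   [C -> d]
idX ⇒ idC   [X -> C]
idC ⇒ idiX   [C -> i X]
idiX ⇒ idiC   [X -> C]
idiC ⇒ idid   [C -> d]

S⇒XX⇒CX⇒iXX⇒iCX⇒idX⇒idC⇒idiX⇒idiC⇒idid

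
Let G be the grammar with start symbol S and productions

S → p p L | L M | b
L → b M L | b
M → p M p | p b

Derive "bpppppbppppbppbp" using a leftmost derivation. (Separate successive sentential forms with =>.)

S=>LM=>bMLM=>bpMpLM=>bppMppLM=>bpppMpppLM=>bppppMppppLM=>bpppppbppppLM=>bpppppbppppbM=>bpppppbppppbpMp=>bpppppbppppbppbp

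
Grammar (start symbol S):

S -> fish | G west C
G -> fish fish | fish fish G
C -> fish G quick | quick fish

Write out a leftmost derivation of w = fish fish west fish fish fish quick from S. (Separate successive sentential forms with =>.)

S => G west C   [S -> G west C]
G west C => fish fish west C   [G -> fish fish]
fish fish west C => fish fish west fish G quick   [C -> fish G quick]
fish fish west fish G quick => fish fish west fish fish fish quick   [G -> fish fish]

S => G west C => fish fish west C => fish fish west fish G quick => fish fish west fish fish fish quick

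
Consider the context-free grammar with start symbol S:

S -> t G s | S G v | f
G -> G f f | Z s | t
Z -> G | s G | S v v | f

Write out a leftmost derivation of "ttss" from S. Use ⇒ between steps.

S ⇒ tGs ⇒ tZss ⇒ tGss ⇒ ttss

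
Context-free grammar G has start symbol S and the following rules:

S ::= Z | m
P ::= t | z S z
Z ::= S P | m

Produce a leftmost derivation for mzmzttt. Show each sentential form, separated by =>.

S => Z => SP => ZP => SPP => ZPP => SPPP => ZPPP => SPPPP => mPPPP => mzSzPPP => mzmzPPP => mzmztPP => mzmzttP => mzmzttt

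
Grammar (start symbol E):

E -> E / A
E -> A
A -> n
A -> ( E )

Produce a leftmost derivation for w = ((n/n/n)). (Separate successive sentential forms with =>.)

E => A => (E) => (A) => ((E)) => ((E/A)) => ((E/A/A)) => ((A/A/A)) => ((n/A/A)) => ((n/n/A)) => ((n/n/n))

E => A   [E -> A]
A => (E)   [A -> ( E )]
(E) => (A)   [E -> A]
(A) => ((E))   [A -> ( E )]
((E)) => ((E/A))   [E -> E / A]
((E/A)) => ((E/A/A))   [E -> E / A]
((E/A/A)) => ((A/A/A))   [E -> A]
((A/A/A)) => ((n/A/A))   [A -> n]
((n/A/A)) => ((n/n/A))   [A -> n]
((n/n/A)) => ((n/n/n))   [A -> n]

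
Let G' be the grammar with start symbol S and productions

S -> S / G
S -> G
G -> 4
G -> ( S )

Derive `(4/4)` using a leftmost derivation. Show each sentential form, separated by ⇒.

S⇒G⇒(S)⇒(S/G)⇒(G/G)⇒(4/G)⇒(4/4)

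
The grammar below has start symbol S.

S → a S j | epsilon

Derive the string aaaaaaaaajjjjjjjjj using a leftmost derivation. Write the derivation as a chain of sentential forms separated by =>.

S => aSj => aaSjj => aaaSjjj => aaaaSjjjj => aaaaaSjjjjj => aaaaaaSjjjjjj => aaaaaaaSjjjjjjj => aaaaaaaaSjjjjjjjj => aaaaaaaaaSjjjjjjjjj => aaaaaaaaajjjjjjjjj

S => aSj   [S → a S j]
aSj => aaSjj   [S → a S j]
aaSjj => aaaSjjj   [S → a S j]
aaaSjjj => aaaaSjjjj   [S → a S j]
aaaaSjjjj => aaaaaSjjjjj   [S → a S j]
aaaaaSjjjjj => aaaaaaSjjjjjj   [S → a S j]
aaaaaaSjjjjjj => aaaaaaaSjjjjjjj   [S → a S j]
aaaaaaaSjjjjjjj => aaaaaaaaSjjjjjjjj   [S → a S j]
aaaaaaaaSjjjjjjjj => aaaaaaaaaSjjjjjjjjj   [S → a S j]
aaaaaaaaaSjjjjjjjjj => aaaaaaaaajjjjjjjjj   [S → epsilon]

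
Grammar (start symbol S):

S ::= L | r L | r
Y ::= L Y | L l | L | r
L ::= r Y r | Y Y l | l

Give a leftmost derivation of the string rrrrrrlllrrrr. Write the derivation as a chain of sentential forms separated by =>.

S => L => rYr => rLYr => rrYrYr => rrLYrYr => rrYYlYrYr => rrrYlYrYr => rrrLYlYrYr => rrrrYrYlYrYr => rrrrrrYlYrYr => rrrrrrLllYrYr => rrrrrrlllYrYr => rrrrrrlllrrYr => rrrrrrlllrrrr

S => L   [S ::= L]
L => rYr   [L ::= r Y r]
rYr => rLYr   [Y ::= L Y]
rLYr => rrYrYr   [L ::= r Y r]
rrYrYr => rrLYrYr   [Y ::= L Y]
rrLYrYr => rrYYlYrYr   [L ::= Y Y l]
rrYYlYrYr => rrrYlYrYr   [Y ::= r]
rrrYlYrYr => rrrLYlYrYr   [Y ::= L Y]
rrrLYlYrYr => rrrrYrYlYrYr   [L ::= r Y r]
rrrrYrYlYrYr => rrrrrrYlYrYr   [Y ::= r]
rrrrrrYlYrYr => rrrrrrLllYrYr   [Y ::= L l]
rrrrrrLllYrYr => rrrrrrlllYrYr   [L ::= l]
rrrrrrlllYrYr => rrrrrrlllrrYr   [Y ::= r]
rrrrrrlllrrYr => rrrrrrlllrrrr   [Y ::= r]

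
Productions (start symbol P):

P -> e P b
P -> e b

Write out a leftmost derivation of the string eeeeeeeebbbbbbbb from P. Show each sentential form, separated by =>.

P => ePb => eePbb => eeePbbb => eeeePbbbb => eeeeePbbbbb => eeeeeePbbbbbb => eeeeeeePbbbbbbb => eeeeeeeebbbbbbbb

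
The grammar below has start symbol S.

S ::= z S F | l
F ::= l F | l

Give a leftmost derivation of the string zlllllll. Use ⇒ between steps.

S ⇒ zSF   [S ::= z S F]
zSF ⇒ zlF   [S ::= l]
zlF ⇒ zllF   [F ::= l F]
zllF ⇒ zlllF   [F ::= l F]
zlllF ⇒ zllllF   [F ::= l F]
zllllF ⇒ zlllllF   [F ::= l F]
zlllllF ⇒ zllllllF   [F ::= l F]
zllllllF ⇒ zlllllll   [F ::= l]

S ⇒ zSF ⇒ zlF ⇒ zllF ⇒ zlllF ⇒ zllllF ⇒ zlllllF ⇒ zllllllF ⇒ zlllllll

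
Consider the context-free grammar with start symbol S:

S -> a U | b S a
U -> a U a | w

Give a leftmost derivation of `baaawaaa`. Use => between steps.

S => bSa => baUa => baaUaa => baaaUaaa => baaawaaa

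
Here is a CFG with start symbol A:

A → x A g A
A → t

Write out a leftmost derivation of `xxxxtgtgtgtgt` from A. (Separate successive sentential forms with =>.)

A => xAgA   [A → x A g A]
xAgA => xxAgAgA   [A → x A g A]
xxAgAgA => xxxAgAgAgA   [A → x A g A]
xxxAgAgAgA => xxxxAgAgAgAgA   [A → x A g A]
xxxxAgAgAgAgA => xxxxtgAgAgAgA   [A → t]
xxxxtgAgAgAgA => xxxxtgtgAgAgA   [A → t]
xxxxtgtgAgAgA => xxxxtgtgtgAgA   [A → t]
xxxxtgtgtgAgA => xxxxtgtgtgtgA   [A → t]
xxxxtgtgtgtgA => xxxxtgtgtgtgt   [A → t]

A => xAgA => xxAgAgA => xxxAgAgAgA => xxxxAgAgAgAgA => xxxxtgAgAgAgA => xxxxtgtgAgAgA => xxxxtgtgtgAgA => xxxxtgtgtgtgA => xxxxtgtgtgtgt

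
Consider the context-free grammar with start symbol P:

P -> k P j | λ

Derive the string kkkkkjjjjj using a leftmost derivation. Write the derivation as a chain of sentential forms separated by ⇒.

P ⇒ kPj ⇒ kkPjj ⇒ kkkPjjj ⇒ kkkkPjjjj ⇒ kkkkkPjjjjj ⇒ kkkkkjjjjj

P ⇒ kPj   [P -> k P j]
kPj ⇒ kkPjj   [P -> k P j]
kkPjj ⇒ kkkPjjj   [P -> k P j]
kkkPjjj ⇒ kkkkPjjjj   [P -> k P j]
kkkkPjjjj ⇒ kkkkkPjjjjj   [P -> k P j]
kkkkkPjjjjj ⇒ kkkkkjjjjj   [P -> λ]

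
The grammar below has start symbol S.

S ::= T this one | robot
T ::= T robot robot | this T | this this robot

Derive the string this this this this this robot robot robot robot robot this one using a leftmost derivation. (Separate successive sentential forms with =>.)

S => T this one => T robot robot this one => T robot robot robot robot this one => this T robot robot robot robot this one => this this T robot robot robot robot this one => this this this T robot robot robot robot this one => this this this this this robot robot robot robot robot this one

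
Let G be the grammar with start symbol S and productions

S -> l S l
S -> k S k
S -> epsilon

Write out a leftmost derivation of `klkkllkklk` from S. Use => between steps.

S=>kSk=>klSlk=>klkSklk=>klkkSkklk=>klkklSlkklk=>klkkllkklk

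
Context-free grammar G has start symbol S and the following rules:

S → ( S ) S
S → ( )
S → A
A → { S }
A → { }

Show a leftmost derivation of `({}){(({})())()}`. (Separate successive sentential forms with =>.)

S => (S)S => (A)S => ({})S => ({})A => ({}){S} => ({}){(S)S} => ({}){((S)S)S} => ({}){((A)S)S} => ({}){(({})S)S} => ({}){(({})())S} => ({}){(({})())()}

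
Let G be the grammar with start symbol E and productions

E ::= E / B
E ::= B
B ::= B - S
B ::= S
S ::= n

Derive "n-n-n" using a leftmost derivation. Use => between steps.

E => B   [E ::= B]
B => B-S   [B ::= B - S]
B-S => B-S-S   [B ::= B - S]
B-S-S => S-S-S   [B ::= S]
S-S-S => n-S-S   [S ::= n]
n-S-S => n-n-S   [S ::= n]
n-n-S => n-n-n   [S ::= n]

E=>B=>B-S=>B-S-S=>S-S-S=>n-S-S=>n-n-S=>n-n-n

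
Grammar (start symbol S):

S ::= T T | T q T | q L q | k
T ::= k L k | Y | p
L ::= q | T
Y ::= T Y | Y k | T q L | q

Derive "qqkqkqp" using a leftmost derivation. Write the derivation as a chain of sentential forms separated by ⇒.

S ⇒ TqT   [S ::= T q T]
TqT ⇒ YqT   [T ::= Y]
YqT ⇒ TqLqT   [Y ::= T q L]
TqLqT ⇒ YqLqT   [T ::= Y]
YqLqT ⇒ qqLqT   [Y ::= q]
qqLqT ⇒ qqTqT   [L ::= T]
qqTqT ⇒ qqkLkqT   [T ::= k L k]
qqkLkqT ⇒ qqkqkqT   [L ::= q]
qqkqkqT ⇒ qqkqkqp   [T ::= p]

S ⇒ TqT ⇒ YqT ⇒ TqLqT ⇒ YqLqT ⇒ qqLqT ⇒ qqTqT ⇒ qqkLkqT ⇒ qqkqkqT ⇒ qqkqkqp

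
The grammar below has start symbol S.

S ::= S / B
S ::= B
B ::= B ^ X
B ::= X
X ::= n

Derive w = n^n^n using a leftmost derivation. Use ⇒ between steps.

S ⇒ B   [S ::= B]
B ⇒ B^X   [B ::= B ^ X]
B^X ⇒ B^X^X   [B ::= B ^ X]
B^X^X ⇒ X^X^X   [B ::= X]
X^X^X ⇒ n^X^X   [X ::= n]
n^X^X ⇒ n^n^X   [X ::= n]
n^n^X ⇒ n^n^n   [X ::= n]

S ⇒ B ⇒ B^X ⇒ B^X^X ⇒ X^X^X ⇒ n^X^X ⇒ n^n^X ⇒ n^n^n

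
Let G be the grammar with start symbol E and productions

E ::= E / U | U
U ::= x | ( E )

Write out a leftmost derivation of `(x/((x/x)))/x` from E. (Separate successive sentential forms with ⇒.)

E ⇒ E/U   [E ::= E / U]
E/U ⇒ U/U   [E ::= U]
U/U ⇒ (E)/U   [U ::= ( E )]
(E)/U ⇒ (E/U)/U   [E ::= E / U]
(E/U)/U ⇒ (U/U)/U   [E ::= U]
(U/U)/U ⇒ (x/U)/U   [U ::= x]
(x/U)/U ⇒ (x/(E))/U   [U ::= ( E )]
(x/(E))/U ⇒ (x/(U))/U   [E ::= U]
(x/(U))/U ⇒ (x/((E)))/U   [U ::= ( E )]
(x/((E)))/U ⇒ (x/((E/U)))/U   [E ::= E / U]
(x/((E/U)))/U ⇒ (x/((U/U)))/U   [E ::= U]
(x/((U/U)))/U ⇒ (x/((x/U)))/U   [U ::= x]
(x/((x/U)))/U ⇒ (x/((x/x)))/U   [U ::= x]
(x/((x/x)))/U ⇒ (x/((x/x)))/x   [U ::= x]

E ⇒ E/U ⇒ U/U ⇒ (E)/U ⇒ (E/U)/U ⇒ (U/U)/U ⇒ (x/U)/U ⇒ (x/(E))/U ⇒ (x/(U))/U ⇒ (x/((E)))/U ⇒ (x/((E/U)))/U ⇒ (x/((U/U)))/U ⇒ (x/((x/U)))/U ⇒ (x/((x/x)))/U ⇒ (x/((x/x)))/x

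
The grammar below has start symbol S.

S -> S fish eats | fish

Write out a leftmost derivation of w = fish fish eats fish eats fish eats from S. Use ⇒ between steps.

S ⇒ S fish eats ⇒ S fish eats fish eats ⇒ S fish eats fish eats fish eats ⇒ fish fish eats fish eats fish eats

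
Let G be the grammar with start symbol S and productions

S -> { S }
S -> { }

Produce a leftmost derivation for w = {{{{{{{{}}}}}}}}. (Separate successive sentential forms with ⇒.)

S⇒{S}⇒{{S}}⇒{{{S}}}⇒{{{{S}}}}⇒{{{{{S}}}}}⇒{{{{{{S}}}}}}⇒{{{{{{{S}}}}}}}⇒{{{{{{{{}}}}}}}}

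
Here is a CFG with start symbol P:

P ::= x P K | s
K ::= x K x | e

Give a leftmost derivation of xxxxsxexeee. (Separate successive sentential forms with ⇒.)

P⇒xPK⇒xxPKK⇒xxxPKKK⇒xxxxPKKKK⇒xxxxsKKKK⇒xxxxsxKxKKK⇒xxxxsxexKKK⇒xxxxsxexeKK⇒xxxxsxexeeK⇒xxxxsxexeee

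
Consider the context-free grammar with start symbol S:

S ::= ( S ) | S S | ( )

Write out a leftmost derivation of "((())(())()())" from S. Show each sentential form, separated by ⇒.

S⇒(S)⇒(SS)⇒(SSS)⇒(SSSS)⇒((S)SSS)⇒((())SSS)⇒((())(S)SS)⇒((())(())SS)⇒((())(())()S)⇒((())(())()())

S ⇒ (S)   [S ::= ( S )]
(S) ⇒ (SS)   [S ::= S S]
(SS) ⇒ (SSS)   [S ::= S S]
(SSS) ⇒ (SSSS)   [S ::= S S]
(SSSS) ⇒ ((S)SSS)   [S ::= ( S )]
((S)SSS) ⇒ ((())SSS)   [S ::= ( )]
((())SSS) ⇒ ((())(S)SS)   [S ::= ( S )]
((())(S)SS) ⇒ ((())(())SS)   [S ::= ( )]
((())(())SS) ⇒ ((())(())()S)   [S ::= ( )]
((())(())()S) ⇒ ((())(())()())   [S ::= ( )]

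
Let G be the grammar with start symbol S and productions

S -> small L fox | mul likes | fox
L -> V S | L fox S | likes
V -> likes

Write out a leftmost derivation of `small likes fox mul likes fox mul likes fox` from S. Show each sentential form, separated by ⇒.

S ⇒ small L fox   [S -> small L fox]
small L fox ⇒ small L fox S fox   [L -> L fox S]
small L fox S fox ⇒ small L fox S fox S fox   [L -> L fox S]
small L fox S fox S fox ⇒ small likes fox S fox S fox   [L -> likes]
small likes fox S fox S fox ⇒ small likes fox mul likes fox S fox   [S -> mul likes]
small likes fox mul likes fox S fox ⇒ small likes fox mul likes fox mul likes fox   [S -> mul likes]

S ⇒ small L fox ⇒ small L fox S fox ⇒ small L fox S fox S fox ⇒ small likes fox S fox S fox ⇒ small likes fox mul likes fox S fox ⇒ small likes fox mul likes fox mul likes fox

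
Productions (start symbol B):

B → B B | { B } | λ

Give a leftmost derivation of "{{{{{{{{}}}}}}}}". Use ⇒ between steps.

B⇒{B}⇒{{B}}⇒{{{B}}}⇒{{{{B}}}}⇒{{{{{B}}}}}⇒{{{{{{B}}}}}}⇒{{{{{{{B}}}}}}}⇒{{{{{{{{B}}}}}}}}⇒{{{{{{{{}}}}}}}}

B ⇒ {B}   [B → { B }]
{B} ⇒ {{B}}   [B → { B }]
{{B}} ⇒ {{{B}}}   [B → { B }]
{{{B}}} ⇒ {{{{B}}}}   [B → { B }]
{{{{B}}}} ⇒ {{{{{B}}}}}   [B → { B }]
{{{{{B}}}}} ⇒ {{{{{{B}}}}}}   [B → { B }]
{{{{{{B}}}}}} ⇒ {{{{{{{B}}}}}}}   [B → { B }]
{{{{{{{B}}}}}}} ⇒ {{{{{{{{B}}}}}}}}   [B → { B }]
{{{{{{{{B}}}}}}}} ⇒ {{{{{{{{}}}}}}}}   [B → λ]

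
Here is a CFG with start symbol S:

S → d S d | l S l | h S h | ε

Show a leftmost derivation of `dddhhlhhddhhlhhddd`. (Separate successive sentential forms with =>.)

S=>dSd=>ddSdd=>dddSddd=>dddhShddd=>dddhhShhddd=>dddhhlSlhhddd=>dddhhlhShlhhddd=>dddhhlhhShhlhhddd=>dddhhlhhdSdhhlhhddd=>dddhhlhhddhhlhhddd

S => dSd   [S → d S d]
dSd => ddSdd   [S → d S d]
ddSdd => dddSddd   [S → d S d]
dddSddd => dddhShddd   [S → h S h]
dddhShddd => dddhhShhddd   [S → h S h]
dddhhShhddd => dddhhlSlhhddd   [S → l S l]
dddhhlSlhhddd => dddhhlhShlhhddd   [S → h S h]
dddhhlhShlhhddd => dddhhlhhShhlhhddd   [S → h S h]
dddhhlhhShhlhhddd => dddhhlhhdSdhhlhhddd   [S → d S d]
dddhhlhhdSdhhlhhddd => dddhhlhhddhhlhhddd   [S → ε]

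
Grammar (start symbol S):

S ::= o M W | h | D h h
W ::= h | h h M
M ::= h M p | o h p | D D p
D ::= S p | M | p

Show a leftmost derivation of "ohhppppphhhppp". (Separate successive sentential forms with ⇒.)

S ⇒ oMW ⇒ ohMpW ⇒ ohhMppW ⇒ ohhDDpppW ⇒ ohhpDpppW ⇒ ohhpppppW ⇒ ohhppppphhM ⇒ ohhppppphhDDp ⇒ ohhppppphhSpDp ⇒ ohhppppphhhpDp ⇒ ohhppppphhhppp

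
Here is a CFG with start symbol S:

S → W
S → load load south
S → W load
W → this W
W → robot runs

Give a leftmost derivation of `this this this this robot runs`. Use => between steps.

S => W   [S → W]
W => this W   [W → this W]
this W => this this W   [W → this W]
this this W => this this this W   [W → this W]
this this this W => this this this this W   [W → this W]
this this this this W => this this this this robot runs   [W → robot runs]

S => W => this W => this this W => this this this W => this this this this W => this this this this robot runs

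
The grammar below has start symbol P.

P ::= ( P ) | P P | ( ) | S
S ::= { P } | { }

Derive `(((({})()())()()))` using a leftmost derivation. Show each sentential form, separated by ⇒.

P ⇒ (P)   [P ::= ( P )]
(P) ⇒ ((P))   [P ::= ( P )]
((P)) ⇒ ((PP))   [P ::= P P]
((PP)) ⇒ ((PPP))   [P ::= P P]
((PPP)) ⇒ (((P)PP))   [P ::= ( P )]
(((P)PP)) ⇒ (((PP)PP))   [P ::= P P]
(((PP)PP)) ⇒ (((PPP)PP))   [P ::= P P]
(((PPP)PP)) ⇒ ((((P)PP)PP))   [P ::= ( P )]
((((P)PP)PP)) ⇒ ((((S)PP)PP))   [P ::= S]
((((S)PP)PP)) ⇒ (((({})PP)PP))   [S ::= { }]
(((({})PP)PP)) ⇒ (((({})()P)PP))   [P ::= ( )]
(((({})()P)PP)) ⇒ (((({})()())PP))   [P ::= ( )]
(((({})()())PP)) ⇒ (((({})()())()P))   [P ::= ( )]
(((({})()())()P)) ⇒ (((({})()())()()))   [P ::= ( )]

P⇒(P)⇒((P))⇒((PP))⇒((PPP))⇒(((P)PP))⇒(((PP)PP))⇒(((PPP)PP))⇒((((P)PP)PP))⇒((((S)PP)PP))⇒(((({})PP)PP))⇒(((({})()P)PP))⇒(((({})()())PP))⇒(((({})()())()P))⇒(((({})()())()()))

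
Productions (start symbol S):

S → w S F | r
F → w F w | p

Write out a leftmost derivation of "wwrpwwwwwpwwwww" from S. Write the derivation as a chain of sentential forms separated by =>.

S => wSF   [S → w S F]
wSF => wwSFF   [S → w S F]
wwSFF => wwrFF   [S → r]
wwrFF => wwrpF   [F → p]
wwrpF => wwrpwFw   [F → w F w]
wwrpwFw => wwrpwwFww   [F → w F w]
wwrpwwFww => wwrpwwwFwww   [F → w F w]
wwrpwwwFwww => wwrpwwwwFwwww   [F → w F w]
wwrpwwwwFwwww => wwrpwwwwwFwwwww   [F → w F w]
wwrpwwwwwFwwwww => wwrpwwwwwpwwwww   [F → p]

S => wSF => wwSFF => wwrFF => wwrpF => wwrpwFw => wwrpwwFww => wwrpwwwFwww => wwrpwwwwFwwww => wwrpwwwwwFwwwww => wwrpwwwwwpwwwww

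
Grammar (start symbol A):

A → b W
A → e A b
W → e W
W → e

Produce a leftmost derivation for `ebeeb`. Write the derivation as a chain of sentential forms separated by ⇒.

A ⇒ eAb   [A → e A b]
eAb ⇒ ebWb   [A → b W]
ebWb ⇒ ebeWb   [W → e W]
ebeWb ⇒ ebeeb   [W → e]

A ⇒ eAb ⇒ ebWb ⇒ ebeWb ⇒ ebeeb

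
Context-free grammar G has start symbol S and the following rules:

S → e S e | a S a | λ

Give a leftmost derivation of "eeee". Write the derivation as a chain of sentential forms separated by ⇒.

S⇒eSe⇒eeSee⇒eeee

S ⇒ eSe   [S → e S e]
eSe ⇒ eeSee   [S → e S e]
eeSee ⇒ eeee   [S → λ]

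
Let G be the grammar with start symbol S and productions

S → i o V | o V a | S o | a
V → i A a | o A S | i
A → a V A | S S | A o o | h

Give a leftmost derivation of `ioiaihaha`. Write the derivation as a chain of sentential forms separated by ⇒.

S ⇒ ioV ⇒ ioiAa ⇒ ioiaVAa ⇒ ioiaiAaAa ⇒ ioiaihaAa ⇒ ioiaihaha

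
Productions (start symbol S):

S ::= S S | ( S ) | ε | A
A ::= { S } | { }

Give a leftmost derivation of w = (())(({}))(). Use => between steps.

S=>SS=>(S)S=>((S))S=>(())S=>(())SS=>(())(S)S=>(())((S))S=>(())((A))S=>(())(({}))S=>(())(({}))(S)=>(())(({}))()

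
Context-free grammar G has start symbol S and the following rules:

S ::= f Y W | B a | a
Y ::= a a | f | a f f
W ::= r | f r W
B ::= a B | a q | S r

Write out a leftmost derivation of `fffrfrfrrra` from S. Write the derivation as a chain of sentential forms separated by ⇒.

S⇒Ba⇒Sra⇒fYWra⇒ffWra⇒fffrWra⇒fffrfrWra⇒fffrfrfrWra⇒fffrfrfrrra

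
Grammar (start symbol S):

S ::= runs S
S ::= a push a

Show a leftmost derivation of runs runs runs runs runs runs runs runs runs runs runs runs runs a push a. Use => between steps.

S => runs S => runs runs S => runs runs runs S => runs runs runs runs S => runs runs runs runs runs S => runs runs runs runs runs runs S => runs runs runs runs runs runs runs S => runs runs runs runs runs runs runs runs S => runs runs runs runs runs runs runs runs runs S => runs runs runs runs runs runs runs runs runs runs S => runs runs runs runs runs runs runs runs runs runs runs S => runs runs runs runs runs runs runs runs runs runs runs runs S => runs runs runs runs runs runs runs runs runs runs runs runs runs S => runs runs runs runs runs runs runs runs runs runs runs runs runs a push a

S => runs S   [S ::= runs S]
runs S => runs runs S   [S ::= runs S]
runs runs S => runs runs runs S   [S ::= runs S]
runs runs runs S => runs runs runs runs S   [S ::= runs S]
runs runs runs runs S => runs runs runs runs runs S   [S ::= runs S]
runs runs runs runs runs S => runs runs runs runs runs runs S   [S ::= runs S]
runs runs runs runs runs runs S => runs runs runs runs runs runs runs S   [S ::= runs S]
runs runs runs runs runs runs runs S => runs runs runs runs runs runs runs runs S   [S ::= runs S]
runs runs runs runs runs runs runs runs S => runs runs runs runs runs runs runs runs runs S   [S ::= runs S]
runs runs runs runs runs runs runs runs runs S => runs runs runs runs runs runs runs runs runs runs S   [S ::= runs S]
runs runs runs runs runs runs runs runs runs runs S => runs runs runs runs runs runs runs runs runs runs runs S   [S ::= runs S]
runs runs runs runs runs runs runs runs runs runs runs S => runs runs runs runs runs runs runs runs runs runs runs runs S   [S ::= runs S]
runs runs runs runs runs runs runs runs runs runs runs runs S => runs runs runs runs runs runs runs runs runs runs runs runs runs S   [S ::= runs S]
runs runs runs runs runs runs runs runs runs runs runs runs runs S => runs runs runs runs runs runs runs runs runs runs runs runs runs a push a   [S ::= a push a]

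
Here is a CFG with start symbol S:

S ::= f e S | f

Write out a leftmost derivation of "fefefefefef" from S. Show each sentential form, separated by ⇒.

S⇒feS⇒fefeS⇒fefefeS⇒fefefefeS⇒fefefefefeS⇒fefefefefef

S ⇒ feS   [S ::= f e S]
feS ⇒ fefeS   [S ::= f e S]
fefeS ⇒ fefefeS   [S ::= f e S]
fefefeS ⇒ fefefefeS   [S ::= f e S]
fefefefeS ⇒ fefefefefeS   [S ::= f e S]
fefefefefeS ⇒ fefefefefef   [S ::= f]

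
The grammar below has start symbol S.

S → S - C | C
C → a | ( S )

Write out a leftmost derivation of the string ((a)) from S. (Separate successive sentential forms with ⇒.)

S ⇒ C ⇒ (S) ⇒ (C) ⇒ ((S)) ⇒ ((C)) ⇒ ((a))

S ⇒ C   [S → C]
C ⇒ (S)   [C → ( S )]
(S) ⇒ (C)   [S → C]
(C) ⇒ ((S))   [C → ( S )]
((S)) ⇒ ((C))   [S → C]
((C)) ⇒ ((a))   [C → a]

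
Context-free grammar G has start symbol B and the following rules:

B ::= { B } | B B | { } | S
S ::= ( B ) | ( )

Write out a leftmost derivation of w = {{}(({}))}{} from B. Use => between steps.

B => BB   [B ::= B B]
BB => {B}B   [B ::= { B }]
{B}B => {BB}B   [B ::= B B]
{BB}B => {{}B}B   [B ::= { }]
{{}B}B => {{}S}B   [B ::= S]
{{}S}B => {{}(B)}B   [S ::= ( B )]
{{}(B)}B => {{}(S)}B   [B ::= S]
{{}(S)}B => {{}((B))}B   [S ::= ( B )]
{{}((B))}B => {{}(({}))}B   [B ::= { }]
{{}(({}))}B => {{}(({}))}{}   [B ::= { }]

B => BB => {B}B => {BB}B => {{}B}B => {{}S}B => {{}(B)}B => {{}(S)}B => {{}((B))}B => {{}(({}))}B => {{}(({}))}{}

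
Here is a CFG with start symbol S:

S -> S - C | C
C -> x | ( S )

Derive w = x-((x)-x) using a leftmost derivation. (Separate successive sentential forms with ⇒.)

S⇒S-C⇒C-C⇒x-C⇒x-(S)⇒x-(S-C)⇒x-(C-C)⇒x-((S)-C)⇒x-((C)-C)⇒x-((x)-C)⇒x-((x)-x)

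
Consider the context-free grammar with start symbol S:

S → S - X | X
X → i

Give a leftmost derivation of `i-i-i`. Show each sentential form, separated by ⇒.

S ⇒ S-X   [S → S - X]
S-X ⇒ S-X-X   [S → S - X]
S-X-X ⇒ X-X-X   [S → X]
X-X-X ⇒ i-X-X   [X → i]
i-X-X ⇒ i-i-X   [X → i]
i-i-X ⇒ i-i-i   [X → i]

S ⇒ S-X ⇒ S-X-X ⇒ X-X-X ⇒ i-X-X ⇒ i-i-X ⇒ i-i-i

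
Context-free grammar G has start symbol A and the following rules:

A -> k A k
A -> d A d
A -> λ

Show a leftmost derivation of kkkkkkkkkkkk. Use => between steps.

A => kAk => kkAkk => kkkAkkk => kkkkAkkkk => kkkkkAkkkkk => kkkkkkAkkkkkk => kkkkkkkkkkkk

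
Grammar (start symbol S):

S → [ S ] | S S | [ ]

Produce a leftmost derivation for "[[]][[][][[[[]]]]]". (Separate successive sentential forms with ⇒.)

S ⇒ SS   [S → S S]
SS ⇒ [S]S   [S → [ S ]]
[S]S ⇒ [[]]S   [S → [ ]]
[[]]S ⇒ [[]][S]   [S → [ S ]]
[[]][S] ⇒ [[]][SS]   [S → S S]
[[]][SS] ⇒ [[]][[]S]   [S → [ ]]
[[]][[]S] ⇒ [[]][[]SS]   [S → S S]
[[]][[]SS] ⇒ [[]][[][]S]   [S → [ ]]
[[]][[][]S] ⇒ [[]][[][][S]]   [S → [ S ]]
[[]][[][][S]] ⇒ [[]][[][][[S]]]   [S → [ S ]]
[[]][[][][[S]]] ⇒ [[]][[][][[[S]]]]   [S → [ S ]]
[[]][[][][[[S]]]] ⇒ [[]][[][][[[[]]]]]   [S → [ ]]

S⇒SS⇒[S]S⇒[[]]S⇒[[]][S]⇒[[]][SS]⇒[[]][[]S]⇒[[]][[]SS]⇒[[]][[][]S]⇒[[]][[][][S]]⇒[[]][[][][[S]]]⇒[[]][[][][[[S]]]]⇒[[]][[][][[[[]]]]]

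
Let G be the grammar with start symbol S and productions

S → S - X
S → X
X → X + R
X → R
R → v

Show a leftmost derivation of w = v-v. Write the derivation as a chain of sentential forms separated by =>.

S => S-X => X-X => R-X => v-X => v-R => v-v

S => S-X   [S → S - X]
S-X => X-X   [S → X]
X-X => R-X   [X → R]
R-X => v-X   [R → v]
v-X => v-R   [X → R]
v-R => v-v   [R → v]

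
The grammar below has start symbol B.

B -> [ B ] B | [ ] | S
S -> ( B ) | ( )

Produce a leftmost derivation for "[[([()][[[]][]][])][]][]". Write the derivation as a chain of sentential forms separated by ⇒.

B ⇒ [B]B   [B -> [ B ] B]
[B]B ⇒ [[B]B]B   [B -> [ B ] B]
[[B]B]B ⇒ [[S]B]B   [B -> S]
[[S]B]B ⇒ [[(B)]B]B   [S -> ( B )]
[[(B)]B]B ⇒ [[([B]B)]B]B   [B -> [ B ] B]
[[([B]B)]B]B ⇒ [[([S]B)]B]B   [B -> S]
[[([S]B)]B]B ⇒ [[([()]B)]B]B   [S -> ( )]
[[([()]B)]B]B ⇒ [[([()][B]B)]B]B   [B -> [ B ] B]
[[([()][B]B)]B]B ⇒ [[([()][[B]B]B)]B]B   [B -> [ B ] B]
[[([()][[B]B]B)]B]B ⇒ [[([()][[[]]B]B)]B]B   [B -> [ ]]
[[([()][[[]]B]B)]B]B ⇒ [[([()][[[]][]]B)]B]B   [B -> [ ]]
[[([()][[[]][]]B)]B]B ⇒ [[([()][[[]][]][])]B]B   [B -> [ ]]
[[([()][[[]][]][])]B]B ⇒ [[([()][[[]][]][])][]]B   [B -> [ ]]
[[([()][[[]][]][])][]]B ⇒ [[([()][[[]][]][])][]][]   [B -> [ ]]

B ⇒ [B]B ⇒ [[B]B]B ⇒ [[S]B]B ⇒ [[(B)]B]B ⇒ [[([B]B)]B]B ⇒ [[([S]B)]B]B ⇒ [[([()]B)]B]B ⇒ [[([()][B]B)]B]B ⇒ [[([()][[B]B]B)]B]B ⇒ [[([()][[[]]B]B)]B]B ⇒ [[([()][[[]][]]B)]B]B ⇒ [[([()][[[]][]][])]B]B ⇒ [[([()][[[]][]][])][]]B ⇒ [[([()][[[]][]][])][]][]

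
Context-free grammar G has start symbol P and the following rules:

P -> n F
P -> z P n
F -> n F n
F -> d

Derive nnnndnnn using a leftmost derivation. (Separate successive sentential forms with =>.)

P => nF   [P -> n F]
nF => nnFn   [F -> n F n]
nnFn => nnnFnn   [F -> n F n]
nnnFnn => nnnnFnnn   [F -> n F n]
nnnnFnnn => nnnndnnn   [F -> d]

P => nF => nnFn => nnnFnn => nnnnFnnn => nnnndnnn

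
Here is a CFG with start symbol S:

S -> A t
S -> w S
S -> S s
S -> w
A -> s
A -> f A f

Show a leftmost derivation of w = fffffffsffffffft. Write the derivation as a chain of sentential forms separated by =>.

S=>At=>fAft=>ffAfft=>fffAffft=>ffffAfffft=>fffffAffffft=>ffffffAfffffft=>fffffffAffffffft=>fffffffsffffffft

S => At   [S -> A t]
At => fAft   [A -> f A f]
fAft => ffAfft   [A -> f A f]
ffAfft => fffAffft   [A -> f A f]
fffAffft => ffffAfffft   [A -> f A f]
ffffAfffft => fffffAffffft   [A -> f A f]
fffffAffffft => ffffffAfffffft   [A -> f A f]
ffffffAfffffft => fffffffAffffffft   [A -> f A f]
fffffffAffffffft => fffffffsffffffft   [A -> s]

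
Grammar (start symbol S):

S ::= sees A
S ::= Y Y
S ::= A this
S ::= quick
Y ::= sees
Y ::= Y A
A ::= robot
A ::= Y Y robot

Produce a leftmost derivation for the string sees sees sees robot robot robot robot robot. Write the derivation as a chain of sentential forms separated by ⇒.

S ⇒ sees A   [S ::= sees A]
sees A ⇒ sees Y Y robot   [A ::= Y Y robot]
sees Y Y robot ⇒ sees sees Y robot   [Y ::= sees]
sees sees Y robot ⇒ sees sees Y A robot   [Y ::= Y A]
sees sees Y A robot ⇒ sees sees Y A A robot   [Y ::= Y A]
sees sees Y A A robot ⇒ sees sees Y A A A robot   [Y ::= Y A]
sees sees Y A A A robot ⇒ sees sees Y A A A A robot   [Y ::= Y A]
sees sees Y A A A A robot ⇒ sees sees sees A A A A robot   [Y ::= sees]
sees sees sees A A A A robot ⇒ sees sees sees robot A A A robot   [A ::= robot]
sees sees sees robot A A A robot ⇒ sees sees sees robot robot A A robot   [A ::= robot]
sees sees sees robot robot A A robot ⇒ sees sees sees robot robot robot A robot   [A ::= robot]
sees sees sees robot robot robot A robot ⇒ sees sees sees robot robot robot robot robot   [A ::= robot]

S ⇒ sees A ⇒ sees Y Y robot ⇒ sees sees Y robot ⇒ sees sees Y A robot ⇒ sees sees Y A A robot ⇒ sees sees Y A A A robot ⇒ sees sees Y A A A A robot ⇒ sees sees sees A A A A robot ⇒ sees sees sees robot A A A robot ⇒ sees sees sees robot robot A A robot ⇒ sees sees sees robot robot robot A robot ⇒ sees sees sees robot robot robot robot robot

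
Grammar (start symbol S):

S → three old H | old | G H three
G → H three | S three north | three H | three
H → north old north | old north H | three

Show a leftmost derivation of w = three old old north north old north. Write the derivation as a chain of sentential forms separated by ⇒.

S ⇒ three old H   [S → three old H]
three old H ⇒ three old old north H   [H → old north H]
three old old north H ⇒ three old old north north old north   [H → north old north]

S ⇒ three old H ⇒ three old old north H ⇒ three old old north north old north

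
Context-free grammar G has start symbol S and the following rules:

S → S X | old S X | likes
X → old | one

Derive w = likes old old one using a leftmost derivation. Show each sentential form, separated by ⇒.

S ⇒ S X ⇒ S X X ⇒ S X X X ⇒ likes X X X ⇒ likes old X X ⇒ likes old old X ⇒ likes old old one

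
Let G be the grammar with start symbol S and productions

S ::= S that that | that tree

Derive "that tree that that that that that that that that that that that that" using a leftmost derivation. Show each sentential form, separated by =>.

S => S that that   [S ::= S that that]
S that that => S that that that that   [S ::= S that that]
S that that that that => S that that that that that that   [S ::= S that that]
S that that that that that that => S that that that that that that that that   [S ::= S that that]
S that that that that that that that that => S that that that that that that that that that that   [S ::= S that that]
S that that that that that that that that that that => S that that that that that that that that that that that that   [S ::= S that that]
S that that that that that that that that that that that that => that tree that that that that that that that that that that that that   [S ::= that tree]

S => S that that => S that that that that => S that that that that that that => S that that that that that that that that => S that that that that that that that that that that => S that that that that that that that that that that that that => that tree that that that that that that that that that that that that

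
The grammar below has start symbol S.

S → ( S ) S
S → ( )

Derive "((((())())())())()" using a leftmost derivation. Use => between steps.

S => (S)S   [S → ( S ) S]
(S)S => ((S)S)S   [S → ( S ) S]
((S)S)S => (((S)S)S)S   [S → ( S ) S]
(((S)S)S)S => ((((S)S)S)S)S   [S → ( S ) S]
((((S)S)S)S)S => ((((())S)S)S)S   [S → ( )]
((((())S)S)S)S => ((((())())S)S)S   [S → ( )]
((((())())S)S)S => ((((())())())S)S   [S → ( )]
((((())())())S)S => ((((())())())())S   [S → ( )]
((((())())())())S => ((((())())())())()   [S → ( )]

S => (S)S => ((S)S)S => (((S)S)S)S => ((((S)S)S)S)S => ((((())S)S)S)S => ((((())())S)S)S => ((((())())())S)S => ((((())())())())S => ((((())())())())()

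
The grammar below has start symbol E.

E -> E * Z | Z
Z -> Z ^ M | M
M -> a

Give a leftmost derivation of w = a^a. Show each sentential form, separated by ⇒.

E ⇒ Z   [E -> Z]
Z ⇒ Z^M   [Z -> Z ^ M]
Z^M ⇒ M^M   [Z -> M]
M^M ⇒ a^M   [M -> a]
a^M ⇒ a^a   [M -> a]

E⇒Z⇒Z^M⇒M^M⇒a^M⇒a^a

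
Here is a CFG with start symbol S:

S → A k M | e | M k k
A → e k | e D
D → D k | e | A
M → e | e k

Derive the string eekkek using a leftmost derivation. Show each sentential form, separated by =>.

S => AkM   [S → A k M]
AkM => eDkM   [A → e D]
eDkM => eDkkM   [D → D k]
eDkkM => eekkM   [D → e]
eekkM => eekkek   [M → e k]

S => AkM => eDkM => eDkkM => eekkM => eekkek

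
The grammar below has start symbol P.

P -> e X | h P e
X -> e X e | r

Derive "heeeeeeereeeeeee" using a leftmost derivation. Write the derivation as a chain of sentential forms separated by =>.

P => hPe => heXe => heeXee => heeeXeee => heeeeXeeee => heeeeeXeeeee => heeeeeeXeeeeee => heeeeeeeXeeeeeee => heeeeeeereeeeeee

P => hPe   [P -> h P e]
hPe => heXe   [P -> e X]
heXe => heeXee   [X -> e X e]
heeXee => heeeXeee   [X -> e X e]
heeeXeee => heeeeXeeee   [X -> e X e]
heeeeXeeee => heeeeeXeeeee   [X -> e X e]
heeeeeXeeeee => heeeeeeXeeeeee   [X -> e X e]
heeeeeeXeeeeee => heeeeeeeXeeeeeee   [X -> e X e]
heeeeeeeXeeeeeee => heeeeeeereeeeeee   [X -> r]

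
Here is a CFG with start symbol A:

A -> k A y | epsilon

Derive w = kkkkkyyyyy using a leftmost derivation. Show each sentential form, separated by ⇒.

A ⇒ kAy   [A -> k A y]
kAy ⇒ kkAyy   [A -> k A y]
kkAyy ⇒ kkkAyyy   [A -> k A y]
kkkAyyy ⇒ kkkkAyyyy   [A -> k A y]
kkkkAyyyy ⇒ kkkkkAyyyyy   [A -> k A y]
kkkkkAyyyyy ⇒ kkkkkyyyyy   [A -> epsilon]

A ⇒ kAy ⇒ kkAyy ⇒ kkkAyyy ⇒ kkkkAyyyy ⇒ kkkkkAyyyyy ⇒ kkkkkyyyyy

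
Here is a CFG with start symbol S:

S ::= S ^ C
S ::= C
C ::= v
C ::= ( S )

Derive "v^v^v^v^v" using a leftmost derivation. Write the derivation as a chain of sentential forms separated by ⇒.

S ⇒ S^C ⇒ S^C^C ⇒ S^C^C^C ⇒ S^C^C^C^C ⇒ C^C^C^C^C ⇒ v^C^C^C^C ⇒ v^v^C^C^C ⇒ v^v^v^C^C ⇒ v^v^v^v^C ⇒ v^v^v^v^v

S ⇒ S^C   [S ::= S ^ C]
S^C ⇒ S^C^C   [S ::= S ^ C]
S^C^C ⇒ S^C^C^C   [S ::= S ^ C]
S^C^C^C ⇒ S^C^C^C^C   [S ::= S ^ C]
S^C^C^C^C ⇒ C^C^C^C^C   [S ::= C]
C^C^C^C^C ⇒ v^C^C^C^C   [C ::= v]
v^C^C^C^C ⇒ v^v^C^C^C   [C ::= v]
v^v^C^C^C ⇒ v^v^v^C^C   [C ::= v]
v^v^v^C^C ⇒ v^v^v^v^C   [C ::= v]
v^v^v^v^C ⇒ v^v^v^v^v   [C ::= v]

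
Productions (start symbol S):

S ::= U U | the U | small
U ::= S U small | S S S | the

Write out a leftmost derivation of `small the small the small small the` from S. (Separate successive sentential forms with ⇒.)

S ⇒ U U ⇒ S S S U ⇒ U U S S U ⇒ S U small U S S U ⇒ small U small U S S U ⇒ small the small U S S U ⇒ small the small the S S U ⇒ small the small the small S U ⇒ small the small the small small U ⇒ small the small the small small the

S ⇒ U U   [S ::= U U]
U U ⇒ S S S U   [U ::= S S S]
S S S U ⇒ U U S S U   [S ::= U U]
U U S S U ⇒ S U small U S S U   [U ::= S U small]
S U small U S S U ⇒ small U small U S S U   [S ::= small]
small U small U S S U ⇒ small the small U S S U   [U ::= the]
small the small U S S U ⇒ small the small the S S U   [U ::= the]
small the small the S S U ⇒ small the small the small S U   [S ::= small]
small the small the small S U ⇒ small the small the small small U   [S ::= small]
small the small the small small U ⇒ small the small the small small the   [U ::= the]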